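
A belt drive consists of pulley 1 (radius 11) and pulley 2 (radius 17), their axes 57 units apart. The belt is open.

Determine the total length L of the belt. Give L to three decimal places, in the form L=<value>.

open belt: β = asin((r2−r1)/C) = asin(6/57) = 6.0423°
wrap1 = π − 2β = 167.9153°
wrap2 = π + 2β = 192.0847°
tangent length = C·cosβ = 56.6833
L = r1·wrap1 + r2·wrap2 + 2·C·cosβ = 11·2.9307 + 17·3.3525 + 2·56.6833 = 202.5968

L=202.597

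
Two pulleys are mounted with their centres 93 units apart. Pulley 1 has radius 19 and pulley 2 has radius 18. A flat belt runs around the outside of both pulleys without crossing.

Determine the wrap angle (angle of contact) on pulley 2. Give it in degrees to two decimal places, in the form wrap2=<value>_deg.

wrap2=178.77_deg

open belt: β = asin((r2−r1)/C) = asin(-1/93) = -0.6161°
wrap1 = π − 2β = 181.2322°
wrap2 = π + 2β = 178.7678°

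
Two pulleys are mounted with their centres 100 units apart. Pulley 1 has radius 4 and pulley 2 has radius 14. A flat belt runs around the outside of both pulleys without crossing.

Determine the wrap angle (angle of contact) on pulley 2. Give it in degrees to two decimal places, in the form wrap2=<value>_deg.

open belt: β = asin((r2−r1)/C) = asin(10/100) = 5.7392°
wrap1 = π − 2β = 168.5217°
wrap2 = π + 2β = 191.4783°

wrap2=191.48_deg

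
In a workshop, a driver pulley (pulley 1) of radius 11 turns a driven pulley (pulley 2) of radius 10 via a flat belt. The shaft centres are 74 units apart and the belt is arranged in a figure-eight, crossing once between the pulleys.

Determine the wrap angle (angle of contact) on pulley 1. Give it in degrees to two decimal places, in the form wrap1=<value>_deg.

crossed belt: β = asin((r1+r2)/C) = asin(21/74) = 16.4862°
wrap1 = wrap2 = π + 2β = 212.9723°

wrap1=212.97_deg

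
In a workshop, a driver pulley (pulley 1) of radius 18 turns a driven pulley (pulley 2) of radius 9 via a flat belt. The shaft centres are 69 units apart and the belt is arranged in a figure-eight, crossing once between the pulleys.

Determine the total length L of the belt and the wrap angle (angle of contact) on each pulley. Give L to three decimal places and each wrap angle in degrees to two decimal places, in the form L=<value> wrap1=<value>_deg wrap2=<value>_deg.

crossed belt: β = asin((r1+r2)/C) = asin(27/69) = 23.0357°
wrap1 = wrap2 = π + 2β = 226.0714°
tangent length = C·cosβ = 63.4980
L = (r1+r2)·wrap + 2·C·cosβ = 27·3.9457 + 2·63.4980 = 233.5297

L=233.530 wrap1=226.07_deg wrap2=226.07_deg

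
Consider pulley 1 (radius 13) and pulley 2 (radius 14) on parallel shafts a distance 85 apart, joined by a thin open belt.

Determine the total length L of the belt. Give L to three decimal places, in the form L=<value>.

L=254.835

open belt: β = asin((r2−r1)/C) = asin(1/85) = 0.6741°
wrap1 = π − 2β = 178.6518°
wrap2 = π + 2β = 181.3482°
tangent length = C·cosβ = 84.9941
L = r1·wrap1 + r2·wrap2 + 2·C·cosβ = 13·3.1181 + 14·3.1651 + 2·84.9941 = 254.8348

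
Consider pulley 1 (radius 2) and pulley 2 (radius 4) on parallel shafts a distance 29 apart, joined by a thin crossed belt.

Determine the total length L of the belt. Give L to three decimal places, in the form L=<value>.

crossed belt: β = asin((r1+r2)/C) = asin(6/29) = 11.9405°
wrap1 = wrap2 = π + 2β = 203.8811°
tangent length = C·cosβ = 28.3725
L = (r1+r2)·wrap + 2·C·cosβ = 6·3.5584 + 2·28.3725 = 78.0954

L=78.095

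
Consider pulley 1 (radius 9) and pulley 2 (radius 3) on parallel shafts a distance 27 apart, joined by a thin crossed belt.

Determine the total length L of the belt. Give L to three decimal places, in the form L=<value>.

crossed belt: β = asin((r1+r2)/C) = asin(12/27) = 26.3878°
wrap1 = wrap2 = π + 2β = 232.7756°
tangent length = C·cosβ = 24.1868
L = (r1+r2)·wrap + 2·C·cosβ = 12·4.0627 + 2·24.1868 = 97.1260

L=97.126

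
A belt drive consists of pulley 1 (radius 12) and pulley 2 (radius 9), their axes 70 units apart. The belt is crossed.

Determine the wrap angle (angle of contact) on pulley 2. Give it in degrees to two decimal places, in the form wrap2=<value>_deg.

wrap2=214.92_deg

crossed belt: β = asin((r1+r2)/C) = asin(21/70) = 17.4576°
wrap1 = wrap2 = π + 2β = 214.9152°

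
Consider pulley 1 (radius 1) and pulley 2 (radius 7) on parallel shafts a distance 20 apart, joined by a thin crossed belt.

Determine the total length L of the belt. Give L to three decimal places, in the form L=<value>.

L=68.378

crossed belt: β = asin((r1+r2)/C) = asin(8/20) = 23.5782°
wrap1 = wrap2 = π + 2β = 227.1564°
tangent length = C·cosβ = 18.3303
L = (r1+r2)·wrap + 2·C·cosβ = 8·3.9646 + 2·18.3303 = 68.3776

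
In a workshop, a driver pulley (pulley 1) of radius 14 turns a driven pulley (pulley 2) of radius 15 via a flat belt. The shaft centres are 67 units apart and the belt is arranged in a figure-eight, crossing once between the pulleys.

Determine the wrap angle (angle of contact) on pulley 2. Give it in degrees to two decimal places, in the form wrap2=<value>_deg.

crossed belt: β = asin((r1+r2)/C) = asin(29/67) = 25.6477°
wrap1 = wrap2 = π + 2β = 231.2953°

wrap2=231.30_deg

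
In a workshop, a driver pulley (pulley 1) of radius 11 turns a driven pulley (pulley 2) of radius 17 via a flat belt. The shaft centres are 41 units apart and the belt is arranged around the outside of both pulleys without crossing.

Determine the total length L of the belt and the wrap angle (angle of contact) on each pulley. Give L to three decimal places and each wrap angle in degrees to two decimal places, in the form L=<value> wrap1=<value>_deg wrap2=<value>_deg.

L=170.844 wrap1=163.17_deg wrap2=196.83_deg

open belt: β = asin((r2−r1)/C) = asin(6/41) = 8.4150°
wrap1 = π − 2β = 163.1701°
wrap2 = π + 2β = 196.8299°
tangent length = C·cosβ = 40.5586
L = r1·wrap1 + r2·wrap2 + 2·C·cosβ = 11·2.8479 + 17·3.4353 + 2·40.5586 = 170.8442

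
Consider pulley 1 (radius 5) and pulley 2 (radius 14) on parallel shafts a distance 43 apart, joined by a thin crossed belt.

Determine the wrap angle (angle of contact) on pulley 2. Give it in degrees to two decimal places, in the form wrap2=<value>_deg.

crossed belt: β = asin((r1+r2)/C) = asin(19/43) = 26.2226°
wrap1 = wrap2 = π + 2β = 232.4453°

wrap2=232.45_deg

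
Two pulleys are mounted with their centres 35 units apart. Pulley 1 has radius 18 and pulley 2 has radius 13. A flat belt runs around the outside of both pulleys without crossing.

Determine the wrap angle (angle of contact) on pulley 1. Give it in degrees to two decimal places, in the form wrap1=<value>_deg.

open belt: β = asin((r2−r1)/C) = asin(-5/35) = -8.2132°
wrap1 = π − 2β = 196.4264°
wrap2 = π + 2β = 163.5736°

wrap1=196.43_deg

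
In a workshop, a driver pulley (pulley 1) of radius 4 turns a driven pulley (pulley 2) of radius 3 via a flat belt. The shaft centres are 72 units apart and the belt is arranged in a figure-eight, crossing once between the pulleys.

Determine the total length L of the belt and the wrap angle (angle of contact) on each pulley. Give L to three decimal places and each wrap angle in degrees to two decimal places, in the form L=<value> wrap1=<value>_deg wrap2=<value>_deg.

L=166.672 wrap1=191.16_deg wrap2=191.16_deg

crossed belt: β = asin((r1+r2)/C) = asin(7/72) = 5.5792°
wrap1 = wrap2 = π + 2β = 191.1585°
tangent length = C·cosβ = 71.6589
L = (r1+r2)·wrap + 2·C·cosβ = 7·3.3363 + 2·71.6589 = 166.6722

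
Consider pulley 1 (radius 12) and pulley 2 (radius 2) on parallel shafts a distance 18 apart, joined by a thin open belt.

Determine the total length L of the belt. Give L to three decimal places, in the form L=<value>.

open belt: β = asin((r2−r1)/C) = asin(-10/18) = -33.7490°
wrap1 = π − 2β = 247.4980°
wrap2 = π + 2β = 112.5020°
tangent length = C·cosβ = 14.9666
L = r1·wrap1 + r2·wrap2 + 2·C·cosβ = 12·4.3197 + 2·1.9635 + 2·14.9666 = 85.6962

L=85.696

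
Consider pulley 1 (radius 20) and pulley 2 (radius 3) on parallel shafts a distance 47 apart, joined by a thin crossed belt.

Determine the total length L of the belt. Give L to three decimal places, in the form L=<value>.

crossed belt: β = asin((r1+r2)/C) = asin(23/47) = 29.2986°
wrap1 = wrap2 = π + 2β = 238.5973°
tangent length = C·cosβ = 40.9878
L = (r1+r2)·wrap + 2·C·cosβ = 23·4.1643 + 2·40.9878 = 177.7547

L=177.755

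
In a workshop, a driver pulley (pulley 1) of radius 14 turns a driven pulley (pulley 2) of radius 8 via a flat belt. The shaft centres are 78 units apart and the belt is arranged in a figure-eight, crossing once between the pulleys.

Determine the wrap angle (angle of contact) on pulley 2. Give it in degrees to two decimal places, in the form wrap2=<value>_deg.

wrap2=212.77_deg

crossed belt: β = asin((r1+r2)/C) = asin(22/78) = 16.3827°
wrap1 = wrap2 = π + 2β = 212.7653°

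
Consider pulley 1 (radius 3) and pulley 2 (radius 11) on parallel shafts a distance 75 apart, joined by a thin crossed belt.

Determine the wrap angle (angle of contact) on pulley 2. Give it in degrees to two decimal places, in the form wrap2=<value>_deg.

wrap2=201.52_deg

crossed belt: β = asin((r1+r2)/C) = asin(14/75) = 10.7583°
wrap1 = wrap2 = π + 2β = 201.5166°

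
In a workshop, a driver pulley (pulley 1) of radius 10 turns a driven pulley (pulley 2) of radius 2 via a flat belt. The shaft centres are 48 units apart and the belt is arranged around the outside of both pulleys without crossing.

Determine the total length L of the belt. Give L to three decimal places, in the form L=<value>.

open belt: β = asin((r2−r1)/C) = asin(-8/48) = -9.5941°
wrap1 = π − 2β = 199.1881°
wrap2 = π + 2β = 160.8119°
tangent length = C·cosβ = 47.3286
L = r1·wrap1 + r2·wrap2 + 2·C·cosβ = 10·3.4765 + 2·2.8067 + 2·47.3286 = 135.0356

L=135.036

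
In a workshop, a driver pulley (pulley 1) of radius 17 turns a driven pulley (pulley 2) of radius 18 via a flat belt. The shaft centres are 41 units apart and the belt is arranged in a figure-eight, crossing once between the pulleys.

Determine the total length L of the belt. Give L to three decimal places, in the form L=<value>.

crossed belt: β = asin((r1+r2)/C) = asin(35/41) = 58.6119°
wrap1 = wrap2 = π + 2β = 297.2237°
tangent length = C·cosβ = 21.3542
L = (r1+r2)·wrap + 2·C·cosβ = 35·5.1875 + 2·21.3542 = 224.2719

L=224.272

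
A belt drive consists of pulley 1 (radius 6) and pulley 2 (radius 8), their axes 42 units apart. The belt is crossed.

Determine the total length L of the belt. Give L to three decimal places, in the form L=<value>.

L=132.694

crossed belt: β = asin((r1+r2)/C) = asin(14/42) = 19.4712°
wrap1 = wrap2 = π + 2β = 218.9424°
tangent length = C·cosβ = 39.5980
L = (r1+r2)·wrap + 2·C·cosβ = 14·3.8213 + 2·39.5980 = 132.6937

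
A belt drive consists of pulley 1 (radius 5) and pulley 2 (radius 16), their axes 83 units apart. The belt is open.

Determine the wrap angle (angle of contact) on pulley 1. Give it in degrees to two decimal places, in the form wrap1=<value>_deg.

open belt: β = asin((r2−r1)/C) = asin(11/83) = 7.6158°
wrap1 = π − 2β = 164.7684°
wrap2 = π + 2β = 195.2316°

wrap1=164.77_deg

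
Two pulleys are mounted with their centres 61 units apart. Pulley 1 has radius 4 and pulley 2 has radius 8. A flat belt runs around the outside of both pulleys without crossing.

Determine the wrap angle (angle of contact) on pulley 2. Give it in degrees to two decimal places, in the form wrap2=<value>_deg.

open belt: β = asin((r2−r1)/C) = asin(4/61) = 3.7598°
wrap1 = π − 2β = 172.4804°
wrap2 = π + 2β = 187.5196°

wrap2=187.52_deg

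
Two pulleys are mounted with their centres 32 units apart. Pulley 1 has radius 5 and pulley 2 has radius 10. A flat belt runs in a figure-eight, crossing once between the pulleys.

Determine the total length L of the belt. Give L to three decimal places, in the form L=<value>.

L=118.293

crossed belt: β = asin((r1+r2)/C) = asin(15/32) = 27.9532°
wrap1 = wrap2 = π + 2β = 235.9064°
tangent length = C·cosβ = 28.2666
L = (r1+r2)·wrap + 2·C·cosβ = 15·4.1173 + 2·28.2666 = 118.2933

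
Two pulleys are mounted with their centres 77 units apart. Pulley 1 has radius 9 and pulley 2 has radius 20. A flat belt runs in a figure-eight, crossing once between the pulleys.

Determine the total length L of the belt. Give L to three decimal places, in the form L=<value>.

crossed belt: β = asin((r1+r2)/C) = asin(29/77) = 22.1247°
wrap1 = wrap2 = π + 2β = 224.2494°
tangent length = C·cosβ = 71.3302
L = (r1+r2)·wrap + 2·C·cosβ = 29·3.9139 + 2·71.3302 = 256.1632

L=256.163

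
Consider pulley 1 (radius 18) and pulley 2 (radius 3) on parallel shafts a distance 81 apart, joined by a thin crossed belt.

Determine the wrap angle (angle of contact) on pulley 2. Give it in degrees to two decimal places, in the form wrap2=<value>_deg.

wrap2=210.05_deg

crossed belt: β = asin((r1+r2)/C) = asin(21/81) = 15.0261°
wrap1 = wrap2 = π + 2β = 210.0522°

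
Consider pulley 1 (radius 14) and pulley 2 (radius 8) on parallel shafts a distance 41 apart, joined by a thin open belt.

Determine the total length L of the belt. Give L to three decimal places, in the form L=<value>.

L=151.995

open belt: β = asin((r2−r1)/C) = asin(-6/41) = -8.4150°
wrap1 = π − 2β = 196.8299°
wrap2 = π + 2β = 163.1701°
tangent length = C·cosβ = 40.5586
L = r1·wrap1 + r2·wrap2 + 2·C·cosβ = 14·3.4353 + 8·2.8479 + 2·40.5586 = 151.9947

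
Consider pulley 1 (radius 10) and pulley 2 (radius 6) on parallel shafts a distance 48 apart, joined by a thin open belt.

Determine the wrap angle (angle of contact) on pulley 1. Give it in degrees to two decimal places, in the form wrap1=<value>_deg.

wrap1=189.56_deg

open belt: β = asin((r2−r1)/C) = asin(-4/48) = -4.7802°
wrap1 = π − 2β = 189.5604°
wrap2 = π + 2β = 170.4396°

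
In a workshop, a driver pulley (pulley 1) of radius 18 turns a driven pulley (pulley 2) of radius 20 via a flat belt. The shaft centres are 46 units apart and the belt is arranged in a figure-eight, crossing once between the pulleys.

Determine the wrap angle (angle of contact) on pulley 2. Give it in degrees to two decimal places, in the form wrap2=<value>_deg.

wrap2=291.40_deg

crossed belt: β = asin((r1+r2)/C) = asin(38/46) = 55.6988°
wrap1 = wrap2 = π + 2β = 291.3977°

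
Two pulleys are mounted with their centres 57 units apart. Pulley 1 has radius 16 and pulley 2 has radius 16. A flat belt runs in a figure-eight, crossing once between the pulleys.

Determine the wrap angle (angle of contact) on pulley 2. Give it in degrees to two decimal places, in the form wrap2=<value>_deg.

wrap2=248.31_deg

crossed belt: β = asin((r1+r2)/C) = asin(32/57) = 34.1529°
wrap1 = wrap2 = π + 2β = 248.3058°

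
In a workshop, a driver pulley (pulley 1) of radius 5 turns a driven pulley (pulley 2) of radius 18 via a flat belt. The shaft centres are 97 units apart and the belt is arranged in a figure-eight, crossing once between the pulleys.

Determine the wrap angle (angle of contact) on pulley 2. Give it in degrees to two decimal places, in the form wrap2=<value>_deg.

wrap2=207.43_deg

crossed belt: β = asin((r1+r2)/C) = asin(23/97) = 13.7162°
wrap1 = wrap2 = π + 2β = 207.4325°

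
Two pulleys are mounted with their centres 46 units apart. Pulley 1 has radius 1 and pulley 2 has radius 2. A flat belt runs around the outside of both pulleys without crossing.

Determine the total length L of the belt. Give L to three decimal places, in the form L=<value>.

L=101.447

open belt: β = asin((r2−r1)/C) = asin(1/46) = 1.2457°
wrap1 = π − 2β = 177.5087°
wrap2 = π + 2β = 182.4913°
tangent length = C·cosβ = 45.9891
L = r1·wrap1 + r2·wrap2 + 2·C·cosβ = 1·3.0981 + 2·3.1851 + 2·45.9891 = 101.4465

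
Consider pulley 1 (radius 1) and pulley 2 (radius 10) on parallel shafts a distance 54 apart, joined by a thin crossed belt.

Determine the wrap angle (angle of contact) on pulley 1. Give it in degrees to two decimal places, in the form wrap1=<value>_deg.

wrap1=203.51_deg

crossed belt: β = asin((r1+r2)/C) = asin(11/54) = 11.7536°
wrap1 = wrap2 = π + 2β = 203.5073°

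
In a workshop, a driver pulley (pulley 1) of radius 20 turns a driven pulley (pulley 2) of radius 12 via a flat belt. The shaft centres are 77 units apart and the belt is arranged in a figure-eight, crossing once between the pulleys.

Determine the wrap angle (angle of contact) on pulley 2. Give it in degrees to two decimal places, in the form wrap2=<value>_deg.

crossed belt: β = asin((r1+r2)/C) = asin(32/77) = 24.5561°
wrap1 = wrap2 = π + 2β = 229.1123°

wrap2=229.11_deg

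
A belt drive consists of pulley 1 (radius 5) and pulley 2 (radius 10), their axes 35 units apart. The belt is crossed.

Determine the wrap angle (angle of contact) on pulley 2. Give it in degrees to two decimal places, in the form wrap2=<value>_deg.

wrap2=230.75_deg

crossed belt: β = asin((r1+r2)/C) = asin(15/35) = 25.3769°
wrap1 = wrap2 = π + 2β = 230.7539°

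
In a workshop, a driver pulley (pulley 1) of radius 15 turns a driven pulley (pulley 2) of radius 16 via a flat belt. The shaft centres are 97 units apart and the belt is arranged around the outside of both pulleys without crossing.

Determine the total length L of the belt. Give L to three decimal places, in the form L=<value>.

open belt: β = asin((r2−r1)/C) = asin(1/97) = 0.5907°
wrap1 = π − 2β = 178.8186°
wrap2 = π + 2β = 181.1814°
tangent length = C·cosβ = 96.9948
L = r1·wrap1 + r2·wrap2 + 2·C·cosβ = 15·3.1210 + 16·3.1622 + 2·96.9948 = 291.3997

L=291.400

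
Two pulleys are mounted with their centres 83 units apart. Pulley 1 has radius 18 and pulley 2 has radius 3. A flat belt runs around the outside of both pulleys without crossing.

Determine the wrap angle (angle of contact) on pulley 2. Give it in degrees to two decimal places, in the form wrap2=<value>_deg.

open belt: β = asin((r2−r1)/C) = asin(-15/83) = -10.4119°
wrap1 = π − 2β = 200.8237°
wrap2 = π + 2β = 159.1763°

wrap2=159.18_deg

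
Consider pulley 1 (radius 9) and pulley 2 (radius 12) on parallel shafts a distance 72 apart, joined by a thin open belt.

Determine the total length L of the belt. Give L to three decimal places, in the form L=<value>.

open belt: β = asin((r2−r1)/C) = asin(3/72) = 2.3880°
wrap1 = π − 2β = 175.2240°
wrap2 = π + 2β = 184.7760°
tangent length = C·cosβ = 71.9375
L = r1·wrap1 + r2·wrap2 + 2·C·cosβ = 9·3.0582 + 12·3.2250 + 2·71.9375 = 210.0985

L=210.098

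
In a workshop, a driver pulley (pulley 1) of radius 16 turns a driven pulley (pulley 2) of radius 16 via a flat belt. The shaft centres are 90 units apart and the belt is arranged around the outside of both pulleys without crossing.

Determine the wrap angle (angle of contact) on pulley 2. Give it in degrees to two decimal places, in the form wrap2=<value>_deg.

wrap2=180.00_deg

open belt: β = asin((r2−r1)/C) = asin(0/90) = 0.0000°
wrap1 = π − 2β = 180.0000°
wrap2 = π + 2β = 180.0000°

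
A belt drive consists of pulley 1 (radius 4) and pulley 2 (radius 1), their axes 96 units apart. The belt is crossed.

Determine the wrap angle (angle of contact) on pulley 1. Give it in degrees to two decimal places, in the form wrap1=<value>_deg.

crossed belt: β = asin((r1+r2)/C) = asin(5/96) = 2.9855°
wrap1 = wrap2 = π + 2β = 185.9710°

wrap1=185.97_deg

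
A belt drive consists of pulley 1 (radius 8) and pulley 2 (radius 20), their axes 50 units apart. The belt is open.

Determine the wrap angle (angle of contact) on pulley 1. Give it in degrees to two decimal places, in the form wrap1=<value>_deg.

wrap1=152.23_deg

open belt: β = asin((r2−r1)/C) = asin(12/50) = 13.8865°
wrap1 = π − 2β = 152.2269°
wrap2 = π + 2β = 207.7731°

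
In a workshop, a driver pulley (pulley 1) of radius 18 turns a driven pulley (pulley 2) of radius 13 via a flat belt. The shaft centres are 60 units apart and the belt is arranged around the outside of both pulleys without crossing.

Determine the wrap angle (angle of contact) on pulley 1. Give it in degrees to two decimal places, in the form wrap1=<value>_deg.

open belt: β = asin((r2−r1)/C) = asin(-5/60) = -4.7802°
wrap1 = π − 2β = 189.5604°
wrap2 = π + 2β = 170.4396°

wrap1=189.56_deg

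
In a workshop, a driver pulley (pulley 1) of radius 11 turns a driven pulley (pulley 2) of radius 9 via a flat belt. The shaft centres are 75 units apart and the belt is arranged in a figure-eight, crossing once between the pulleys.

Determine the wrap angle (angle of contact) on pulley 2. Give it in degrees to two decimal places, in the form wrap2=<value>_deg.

crossed belt: β = asin((r1+r2)/C) = asin(20/75) = 15.4660°
wrap1 = wrap2 = π + 2β = 210.9320°

wrap2=210.93_deg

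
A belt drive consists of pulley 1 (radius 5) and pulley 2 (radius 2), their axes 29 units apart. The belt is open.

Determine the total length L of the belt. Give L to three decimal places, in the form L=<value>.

open belt: β = asin((r2−r1)/C) = asin(-3/29) = -5.9378°
wrap1 = π − 2β = 191.8755°
wrap2 = π + 2β = 168.1245°
tangent length = C·cosβ = 28.8444
L = r1·wrap1 + r2·wrap2 + 2·C·cosβ = 5·3.3489 + 2·2.9343 + 2·28.8444 = 80.3018

L=80.302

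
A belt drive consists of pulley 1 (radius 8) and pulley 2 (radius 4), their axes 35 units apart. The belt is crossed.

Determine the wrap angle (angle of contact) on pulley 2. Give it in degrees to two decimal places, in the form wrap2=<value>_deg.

wrap2=220.10_deg

crossed belt: β = asin((r1+r2)/C) = asin(12/35) = 20.0510°
wrap1 = wrap2 = π + 2β = 220.1021°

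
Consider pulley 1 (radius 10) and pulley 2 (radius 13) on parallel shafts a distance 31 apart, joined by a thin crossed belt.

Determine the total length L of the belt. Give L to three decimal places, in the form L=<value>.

crossed belt: β = asin((r1+r2)/C) = asin(23/31) = 47.8966°
wrap1 = wrap2 = π + 2β = 275.7931°
tangent length = C·cosβ = 20.7846
L = (r1+r2)·wrap + 2·C·cosβ = 23·4.8135 + 2·20.7846 = 152.2797

L=152.280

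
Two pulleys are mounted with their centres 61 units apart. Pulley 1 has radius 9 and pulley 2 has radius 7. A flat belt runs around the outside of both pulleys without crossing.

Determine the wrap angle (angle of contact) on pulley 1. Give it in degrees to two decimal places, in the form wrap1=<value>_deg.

wrap1=183.76_deg

open belt: β = asin((r2−r1)/C) = asin(-2/61) = -1.8789°
wrap1 = π − 2β = 183.7578°
wrap2 = π + 2β = 176.2422°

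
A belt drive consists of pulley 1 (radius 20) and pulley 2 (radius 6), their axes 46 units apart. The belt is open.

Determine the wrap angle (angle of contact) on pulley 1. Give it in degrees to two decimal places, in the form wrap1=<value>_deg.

open belt: β = asin((r2−r1)/C) = asin(-14/46) = -17.7189°
wrap1 = π − 2β = 215.4379°
wrap2 = π + 2β = 144.5621°

wrap1=215.44_deg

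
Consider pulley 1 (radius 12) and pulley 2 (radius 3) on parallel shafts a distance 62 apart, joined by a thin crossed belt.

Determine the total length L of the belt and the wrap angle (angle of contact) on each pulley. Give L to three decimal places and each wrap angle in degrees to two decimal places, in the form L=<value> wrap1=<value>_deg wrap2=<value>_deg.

L=174.771 wrap1=208.00_deg wrap2=208.00_deg

crossed belt: β = asin((r1+r2)/C) = asin(15/62) = 14.0008°
wrap1 = wrap2 = π + 2β = 208.0016°
tangent length = C·cosβ = 60.1581
L = (r1+r2)·wrap + 2·C·cosβ = 15·3.6303 + 2·60.1581 = 174.7709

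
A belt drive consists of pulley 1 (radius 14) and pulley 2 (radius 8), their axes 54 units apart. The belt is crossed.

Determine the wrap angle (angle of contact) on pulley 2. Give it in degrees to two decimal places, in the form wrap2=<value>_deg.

wrap2=228.08_deg

crossed belt: β = asin((r1+r2)/C) = asin(22/54) = 24.0421°
wrap1 = wrap2 = π + 2β = 228.0842°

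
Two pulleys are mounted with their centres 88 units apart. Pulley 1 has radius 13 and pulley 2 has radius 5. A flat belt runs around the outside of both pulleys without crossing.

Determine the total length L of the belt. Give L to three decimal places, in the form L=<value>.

open belt: β = asin((r2−r1)/C) = asin(-8/88) = -5.2159°
wrap1 = π − 2β = 190.4318°
wrap2 = π + 2β = 169.5682°
tangent length = C·cosβ = 87.6356
L = r1·wrap1 + r2·wrap2 + 2·C·cosβ = 13·3.3237 + 5·2.9595 + 2·87.6356 = 233.2764

L=233.276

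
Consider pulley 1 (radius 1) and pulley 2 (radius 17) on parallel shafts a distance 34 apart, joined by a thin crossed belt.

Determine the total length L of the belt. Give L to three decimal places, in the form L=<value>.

crossed belt: β = asin((r1+r2)/C) = asin(18/34) = 31.9657°
wrap1 = wrap2 = π + 2β = 243.9314°
tangent length = C·cosβ = 28.8444
L = (r1+r2)·wrap + 2·C·cosβ = 18·4.2574 + 2·28.8444 = 134.3221

L=134.322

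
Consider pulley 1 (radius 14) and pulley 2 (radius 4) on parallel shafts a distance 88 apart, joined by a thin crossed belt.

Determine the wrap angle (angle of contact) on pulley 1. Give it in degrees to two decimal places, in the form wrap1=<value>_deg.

crossed belt: β = asin((r1+r2)/C) = asin(18/88) = 11.8029°
wrap1 = wrap2 = π + 2β = 203.6058°

wrap1=203.61_deg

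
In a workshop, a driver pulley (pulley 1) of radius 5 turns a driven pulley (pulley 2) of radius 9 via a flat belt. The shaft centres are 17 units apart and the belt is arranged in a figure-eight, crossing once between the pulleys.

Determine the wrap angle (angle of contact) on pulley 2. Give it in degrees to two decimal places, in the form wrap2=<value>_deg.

crossed belt: β = asin((r1+r2)/C) = asin(14/17) = 55.4397°
wrap1 = wrap2 = π + 2β = 290.8794°

wrap2=290.88_deg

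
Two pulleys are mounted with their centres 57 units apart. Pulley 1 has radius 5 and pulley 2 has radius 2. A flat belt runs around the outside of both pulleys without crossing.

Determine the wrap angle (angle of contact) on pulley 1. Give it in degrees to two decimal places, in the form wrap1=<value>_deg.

open belt: β = asin((r2−r1)/C) = asin(-3/57) = -3.0170°
wrap1 = π − 2β = 186.0339°
wrap2 = π + 2β = 173.9661°

wrap1=186.03_deg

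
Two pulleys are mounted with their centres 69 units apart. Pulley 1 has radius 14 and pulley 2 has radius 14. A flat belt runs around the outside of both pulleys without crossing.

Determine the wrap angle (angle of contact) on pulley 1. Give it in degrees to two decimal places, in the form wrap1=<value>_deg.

open belt: β = asin((r2−r1)/C) = asin(0/69) = 0.0000°
wrap1 = π − 2β = 180.0000°
wrap2 = π + 2β = 180.0000°

wrap1=180.00_deg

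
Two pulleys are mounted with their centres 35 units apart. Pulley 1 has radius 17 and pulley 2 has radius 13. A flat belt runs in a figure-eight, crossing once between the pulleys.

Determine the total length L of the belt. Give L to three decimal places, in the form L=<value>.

L=192.085

crossed belt: β = asin((r1+r2)/C) = asin(30/35) = 58.9973°
wrap1 = wrap2 = π + 2β = 297.9946°
tangent length = C·cosβ = 18.0278
L = (r1+r2)·wrap + 2·C·cosβ = 30·5.2010 + 2·18.0278 = 192.0851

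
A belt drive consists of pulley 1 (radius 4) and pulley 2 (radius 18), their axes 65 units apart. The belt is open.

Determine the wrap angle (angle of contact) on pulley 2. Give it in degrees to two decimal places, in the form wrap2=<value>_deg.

open belt: β = asin((r2−r1)/C) = asin(14/65) = 12.4381°
wrap1 = π − 2β = 155.1238°
wrap2 = π + 2β = 204.8762°

wrap2=204.88_deg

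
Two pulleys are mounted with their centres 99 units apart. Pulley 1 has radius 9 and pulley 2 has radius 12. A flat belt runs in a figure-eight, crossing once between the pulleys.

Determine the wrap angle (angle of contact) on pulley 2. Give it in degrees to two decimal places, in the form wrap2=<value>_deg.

crossed belt: β = asin((r1+r2)/C) = asin(21/99) = 12.2467°
wrap1 = wrap2 = π + 2β = 204.4934°

wrap2=204.49_deg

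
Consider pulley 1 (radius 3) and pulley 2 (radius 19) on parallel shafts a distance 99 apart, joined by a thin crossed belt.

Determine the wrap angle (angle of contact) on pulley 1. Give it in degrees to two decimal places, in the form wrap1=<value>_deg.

wrap1=205.68_deg

crossed belt: β = asin((r1+r2)/C) = asin(22/99) = 12.8396°
wrap1 = wrap2 = π + 2β = 205.6792°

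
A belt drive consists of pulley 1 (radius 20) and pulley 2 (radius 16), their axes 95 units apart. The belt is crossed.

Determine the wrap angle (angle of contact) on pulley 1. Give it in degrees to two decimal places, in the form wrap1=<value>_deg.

wrap1=224.54_deg

crossed belt: β = asin((r1+r2)/C) = asin(36/95) = 22.2685°
wrap1 = wrap2 = π + 2β = 224.5370°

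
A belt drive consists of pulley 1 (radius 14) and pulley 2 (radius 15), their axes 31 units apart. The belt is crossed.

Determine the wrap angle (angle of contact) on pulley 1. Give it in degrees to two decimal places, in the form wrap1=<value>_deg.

crossed belt: β = asin((r1+r2)/C) = asin(29/31) = 69.3065°
wrap1 = wrap2 = π + 2β = 318.6129°

wrap1=318.61_deg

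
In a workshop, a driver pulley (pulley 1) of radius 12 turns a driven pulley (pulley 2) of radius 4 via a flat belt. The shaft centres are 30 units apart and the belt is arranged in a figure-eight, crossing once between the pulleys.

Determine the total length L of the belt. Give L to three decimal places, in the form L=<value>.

L=119.021

crossed belt: β = asin((r1+r2)/C) = asin(16/30) = 32.2310°
wrap1 = wrap2 = π + 2β = 244.4619°
tangent length = C·cosβ = 25.3772
L = (r1+r2)·wrap + 2·C·cosβ = 16·4.2667 + 2·25.3772 = 119.0210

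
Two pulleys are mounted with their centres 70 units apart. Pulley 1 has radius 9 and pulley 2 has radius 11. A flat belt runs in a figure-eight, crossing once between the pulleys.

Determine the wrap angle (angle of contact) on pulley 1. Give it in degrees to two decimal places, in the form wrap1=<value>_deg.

crossed belt: β = asin((r1+r2)/C) = asin(20/70) = 16.6015°
wrap1 = wrap2 = π + 2β = 213.2031°

wrap1=213.20_deg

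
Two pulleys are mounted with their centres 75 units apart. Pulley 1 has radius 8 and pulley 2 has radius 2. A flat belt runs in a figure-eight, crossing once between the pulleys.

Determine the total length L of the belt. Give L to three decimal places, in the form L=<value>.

L=182.751

crossed belt: β = asin((r1+r2)/C) = asin(10/75) = 7.6623°
wrap1 = wrap2 = π + 2β = 195.3245°
tangent length = C·cosβ = 74.3303
L = (r1+r2)·wrap + 2·C·cosβ = 10·3.4091 + 2·74.3303 = 182.7512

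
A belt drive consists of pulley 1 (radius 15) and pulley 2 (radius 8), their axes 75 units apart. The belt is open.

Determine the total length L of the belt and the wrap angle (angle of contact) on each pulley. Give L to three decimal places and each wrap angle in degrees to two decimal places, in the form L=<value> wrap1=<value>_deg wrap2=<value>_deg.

L=222.910 wrap1=190.71_deg wrap2=169.29_deg

open belt: β = asin((r2−r1)/C) = asin(-7/75) = -5.3554°
wrap1 = π − 2β = 190.7108°
wrap2 = π + 2β = 169.2892°
tangent length = C·cosβ = 74.6726
L = r1·wrap1 + r2·wrap2 + 2·C·cosβ = 15·3.3285 + 8·2.9547 + 2·74.6726 = 222.9104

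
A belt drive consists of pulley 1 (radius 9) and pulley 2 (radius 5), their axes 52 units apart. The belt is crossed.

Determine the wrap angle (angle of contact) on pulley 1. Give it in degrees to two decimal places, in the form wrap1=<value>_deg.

crossed belt: β = asin((r1+r2)/C) = asin(14/52) = 15.6185°
wrap1 = wrap2 = π + 2β = 211.2370°

wrap1=211.24_deg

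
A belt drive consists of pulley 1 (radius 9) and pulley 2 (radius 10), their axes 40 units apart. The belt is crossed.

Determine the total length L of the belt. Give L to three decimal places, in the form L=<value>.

crossed belt: β = asin((r1+r2)/C) = asin(19/40) = 28.3594°
wrap1 = wrap2 = π + 2β = 236.7187°
tangent length = C·cosβ = 35.1994
L = (r1+r2)·wrap + 2·C·cosβ = 19·4.1315 + 2·35.1994 = 148.8978

L=148.898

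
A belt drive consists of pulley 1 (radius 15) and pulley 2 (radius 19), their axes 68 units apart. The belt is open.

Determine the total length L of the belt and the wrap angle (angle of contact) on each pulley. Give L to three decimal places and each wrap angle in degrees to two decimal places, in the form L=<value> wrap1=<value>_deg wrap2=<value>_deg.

open belt: β = asin((r2−r1)/C) = asin(4/68) = 3.3723°
wrap1 = π − 2β = 173.2554°
wrap2 = π + 2β = 186.7446°
tangent length = C·cosβ = 67.8823
L = r1·wrap1 + r2·wrap2 + 2·C·cosβ = 15·3.0239 + 19·3.2593 + 2·67.8823 = 243.0495

L=243.050 wrap1=173.26_deg wrap2=186.74_deg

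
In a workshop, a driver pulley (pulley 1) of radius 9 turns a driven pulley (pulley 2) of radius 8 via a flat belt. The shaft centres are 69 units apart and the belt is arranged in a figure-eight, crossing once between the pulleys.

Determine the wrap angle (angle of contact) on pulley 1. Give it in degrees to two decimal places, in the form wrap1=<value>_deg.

wrap1=208.53_deg

crossed belt: β = asin((r1+r2)/C) = asin(17/69) = 14.2632°
wrap1 = wrap2 = π + 2β = 208.5264°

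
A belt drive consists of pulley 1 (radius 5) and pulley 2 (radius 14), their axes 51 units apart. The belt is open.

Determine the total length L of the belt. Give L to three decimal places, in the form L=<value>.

open belt: β = asin((r2−r1)/C) = asin(9/51) = 10.1642°
wrap1 = π − 2β = 159.6715°
wrap2 = π + 2β = 200.3285°
tangent length = C·cosβ = 50.1996
L = r1·wrap1 + r2·wrap2 + 2·C·cosβ = 5·2.7868 + 14·3.4964 + 2·50.1996 = 163.2827

L=163.283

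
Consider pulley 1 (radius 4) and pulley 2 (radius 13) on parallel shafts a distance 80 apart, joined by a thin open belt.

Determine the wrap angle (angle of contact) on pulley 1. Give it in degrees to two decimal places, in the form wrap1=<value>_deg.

open belt: β = asin((r2−r1)/C) = asin(9/80) = 6.4594°
wrap1 = π − 2β = 167.0811°
wrap2 = π + 2β = 192.9189°

wrap1=167.08_deg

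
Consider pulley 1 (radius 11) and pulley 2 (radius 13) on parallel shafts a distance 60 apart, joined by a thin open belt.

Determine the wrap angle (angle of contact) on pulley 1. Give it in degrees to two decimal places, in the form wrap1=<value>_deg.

open belt: β = asin((r2−r1)/C) = asin(2/60) = 1.9102°
wrap1 = π − 2β = 176.1796°
wrap2 = π + 2β = 183.8204°

wrap1=176.18_deg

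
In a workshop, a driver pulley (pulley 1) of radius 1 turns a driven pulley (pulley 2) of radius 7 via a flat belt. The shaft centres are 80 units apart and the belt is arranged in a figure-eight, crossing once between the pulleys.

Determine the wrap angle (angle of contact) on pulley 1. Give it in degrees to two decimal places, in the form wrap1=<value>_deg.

crossed belt: β = asin((r1+r2)/C) = asin(8/80) = 5.7392°
wrap1 = wrap2 = π + 2β = 191.4783°

wrap1=191.48_deg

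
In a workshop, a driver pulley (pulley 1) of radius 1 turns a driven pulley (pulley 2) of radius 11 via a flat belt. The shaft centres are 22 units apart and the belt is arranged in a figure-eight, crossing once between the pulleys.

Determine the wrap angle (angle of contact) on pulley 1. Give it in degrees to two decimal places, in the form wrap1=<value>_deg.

wrap1=246.11_deg

crossed belt: β = asin((r1+r2)/C) = asin(12/22) = 33.0557°
wrap1 = wrap2 = π + 2β = 246.1115°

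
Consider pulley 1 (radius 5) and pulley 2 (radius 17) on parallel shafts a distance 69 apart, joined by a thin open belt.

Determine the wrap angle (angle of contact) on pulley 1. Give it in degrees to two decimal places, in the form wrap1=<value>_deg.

open belt: β = asin((r2−r1)/C) = asin(12/69) = 10.0154°
wrap1 = π − 2β = 159.9692°
wrap2 = π + 2β = 200.0308°

wrap1=159.97_deg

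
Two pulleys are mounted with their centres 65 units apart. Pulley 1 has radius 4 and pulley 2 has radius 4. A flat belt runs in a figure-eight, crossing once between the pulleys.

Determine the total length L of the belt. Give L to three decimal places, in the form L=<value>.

crossed belt: β = asin((r1+r2)/C) = asin(8/65) = 7.0697°
wrap1 = wrap2 = π + 2β = 194.1394°
tangent length = C·cosβ = 64.5058
L = (r1+r2)·wrap + 2·C·cosβ = 8·3.3884 + 2·64.5058 = 156.1186

L=156.119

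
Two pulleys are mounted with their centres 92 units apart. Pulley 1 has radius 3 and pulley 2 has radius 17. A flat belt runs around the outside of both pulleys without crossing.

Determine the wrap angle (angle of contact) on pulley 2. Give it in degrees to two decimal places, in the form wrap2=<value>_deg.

wrap2=197.51_deg

open belt: β = asin((r2−r1)/C) = asin(14/92) = 8.7529°
wrap1 = π − 2β = 162.4941°
wrap2 = π + 2β = 197.5059°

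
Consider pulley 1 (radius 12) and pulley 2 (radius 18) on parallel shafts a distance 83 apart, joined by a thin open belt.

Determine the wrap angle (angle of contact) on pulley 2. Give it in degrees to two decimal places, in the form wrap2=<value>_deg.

open belt: β = asin((r2−r1)/C) = asin(6/83) = 4.1455°
wrap1 = π − 2β = 171.7090°
wrap2 = π + 2β = 188.2910°

wrap2=188.29_deg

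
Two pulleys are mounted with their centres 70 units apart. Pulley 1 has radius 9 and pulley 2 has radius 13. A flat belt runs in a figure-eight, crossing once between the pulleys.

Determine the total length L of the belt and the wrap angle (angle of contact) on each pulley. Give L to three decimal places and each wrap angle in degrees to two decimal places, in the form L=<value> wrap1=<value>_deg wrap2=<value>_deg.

L=216.088 wrap1=216.64_deg wrap2=216.64_deg

crossed belt: β = asin((r1+r2)/C) = asin(22/70) = 18.3177°
wrap1 = wrap2 = π + 2β = 216.6354°
tangent length = C·cosβ = 66.4530
L = (r1+r2)·wrap + 2·C·cosβ = 22·3.7810 + 2·66.4530 = 216.0880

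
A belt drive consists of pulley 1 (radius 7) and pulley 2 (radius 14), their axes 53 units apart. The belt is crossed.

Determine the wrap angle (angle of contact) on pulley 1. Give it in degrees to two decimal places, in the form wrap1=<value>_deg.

wrap1=226.68_deg

crossed belt: β = asin((r1+r2)/C) = asin(21/53) = 23.3425°
wrap1 = wrap2 = π + 2β = 226.6850°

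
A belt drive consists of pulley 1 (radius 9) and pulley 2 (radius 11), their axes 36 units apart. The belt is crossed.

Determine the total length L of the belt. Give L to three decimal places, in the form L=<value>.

L=146.260

crossed belt: β = asin((r1+r2)/C) = asin(20/36) = 33.7490°
wrap1 = wrap2 = π + 2β = 247.4980°
tangent length = C·cosβ = 29.9333
L = (r1+r2)·wrap + 2·C·cosβ = 20·4.3197 + 2·29.9333 = 146.2596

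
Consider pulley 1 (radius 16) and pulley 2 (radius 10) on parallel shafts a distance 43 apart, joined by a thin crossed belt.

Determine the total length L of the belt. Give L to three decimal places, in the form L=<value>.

crossed belt: β = asin((r1+r2)/C) = asin(26/43) = 37.2037°
wrap1 = wrap2 = π + 2β = 254.4075°
tangent length = C·cosβ = 34.2491
L = (r1+r2)·wrap + 2·C·cosβ = 26·4.4402 + 2·34.2491 = 183.9446

L=183.945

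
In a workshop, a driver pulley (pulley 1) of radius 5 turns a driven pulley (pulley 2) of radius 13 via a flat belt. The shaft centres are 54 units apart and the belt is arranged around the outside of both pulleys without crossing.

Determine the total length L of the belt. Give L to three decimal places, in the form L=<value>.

open belt: β = asin((r2−r1)/C) = asin(8/54) = 8.5196°
wrap1 = π − 2β = 162.9608°
wrap2 = π + 2β = 197.0392°
tangent length = C·cosβ = 53.4041
L = r1·wrap1 + r2·wrap2 + 2·C·cosβ = 5·2.8442 + 13·3.4390 + 2·53.4041 = 165.7360

L=165.736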